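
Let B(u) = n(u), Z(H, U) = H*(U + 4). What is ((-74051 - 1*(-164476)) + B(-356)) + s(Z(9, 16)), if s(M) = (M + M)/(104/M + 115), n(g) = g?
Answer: 468465069/5201 ≈ 90072.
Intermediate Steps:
Z(H, U) = H*(4 + U)
B(u) = u
s(M) = 2*M/(115 + 104/M) (s(M) = (2*M)/(115 + 104/M) = 2*M/(115 + 104/M))
((-74051 - 1*(-164476)) + B(-356)) + s(Z(9, 16)) = ((-74051 - 1*(-164476)) - 356) + 2*(9*(4 + 16))**2/(104 + 115*(9*(4 + 16))) = ((-74051 + 164476) - 356) + 2*(9*20)**2/(104 + 115*(9*20)) = (90425 - 356) + 2*180**2/(104 + 115*180) = 90069 + 2*32400/(104 + 20700) = 90069 + 2*32400/20804 = 90069 + 2*32400*(1/20804) = 90069 + 16200/5201 = 468465069/5201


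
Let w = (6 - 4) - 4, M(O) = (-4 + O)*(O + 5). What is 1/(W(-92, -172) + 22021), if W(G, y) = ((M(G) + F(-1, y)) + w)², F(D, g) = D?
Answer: 1/69727822 ≈ 1.4341e-8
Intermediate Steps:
M(O) = (-4 + O)*(5 + O)
w = -2 (w = 2 - 4 = -2)
W(G, y) = (-23 + G + G²)² (W(G, y) = (((-20 + G + G²) - 1) - 2)² = ((-21 + G + G²) - 2)² = (-23 + G + G²)²)
1/(W(-92, -172) + 22021) = 1/((-23 - 92 + (-92)²)² + 22021) = 1/((-23 - 92 + 8464)² + 22021) = 1/(8349² + 22021) = 1/(69705801 + 22021) = 1/69727822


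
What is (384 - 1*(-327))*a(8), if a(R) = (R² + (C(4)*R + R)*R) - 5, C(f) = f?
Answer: 269469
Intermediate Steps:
a(R) = -5 + 6*R² (a(R) = (R² + (4*R + R)*R) - 5 = (R² + (5*R)*R) - 5 = (R² + 5*R²) - 5 = 6*R² - 5 = -5 + 6*R²)
(384 - 1*(-327))*a(8) = (384 - 1*(-327))*(-5 + 6*8²) = (384 + 327)*(-5 + 6*64) = 711*(-5 + 384) = 711*379 = 269469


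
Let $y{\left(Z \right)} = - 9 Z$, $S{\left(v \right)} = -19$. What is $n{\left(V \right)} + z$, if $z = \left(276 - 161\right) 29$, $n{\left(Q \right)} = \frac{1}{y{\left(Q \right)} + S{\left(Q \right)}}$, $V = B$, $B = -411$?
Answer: $\frac{12272801}{3680} \approx 3335.0$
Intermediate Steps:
$V = -411$
$n{\left(Q \right)} = \frac{1}{-19 - 9 Q}$ ($n{\left(Q \right)} = \frac{1}{- 9 Q - 19} = \frac{1}{-19 - 9 Q}$)
$z = 3335$ ($z = 115 \cdot 29 = 3335$)
$n{\left(V \right)} + z = - \frac{1}{19 + 9 \left(-411\right)} + 3335 = - \frac{1}{19 - 3699} + 3335 = - \frac{1}{-3680} + 3335 = \left(-1\right) \left(- \frac{1}{3680}\right) + 3335 = \frac{1}{3680} + 3335 = \frac{12272801}{3680}$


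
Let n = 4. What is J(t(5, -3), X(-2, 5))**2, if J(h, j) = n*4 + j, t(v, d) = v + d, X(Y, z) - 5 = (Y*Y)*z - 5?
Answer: 1296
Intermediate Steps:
X(Y, z) = z*Y**2 (X(Y, z) = 5 + ((Y*Y)*z - 5) = 5 + (Y**2*z - 5) = 5 + (z*Y**2 - 5) = 5 + (-5 + z*Y**2) = z*Y**2)
t(v, d) = d + v
J(h, j) = 16 + j (J(h, j) = 4*4 + j = 16 + j)
J(t(5, -3), X(-2, 5))**2 = (16 + 5*(-2)**2)**2 = (16 + 5*4)**2 = (16 + 20)**2 = 36**2 = 1296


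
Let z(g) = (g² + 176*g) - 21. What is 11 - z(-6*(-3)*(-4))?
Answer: 7520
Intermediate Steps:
z(g) = -21 + g² + 176*g
11 - z(-6*(-3)*(-4)) = 11 - (-21 + (-6*(-3)*(-4))² + 176*(-6*(-3)*(-4))) = 11 - (-21 + (18*(-4))² + 176*(18*(-4))) = 11 - (-21 + (-72)² + 176*(-72)) = 11 - (-21 + 5184 - 12672) = 11 - 1*(-7509) = 11 + 7509 = 7520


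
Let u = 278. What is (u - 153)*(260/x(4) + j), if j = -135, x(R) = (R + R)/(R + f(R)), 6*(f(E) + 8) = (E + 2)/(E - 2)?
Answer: -124375/4 ≈ -31094.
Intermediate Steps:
f(E) = -8 + (2 + E)/(6*(-2 + E)) (f(E) = -8 + ((E + 2)/(E - 2))/6 = -8 + ((2 + E)/(-2 + E))/6 = -8 + (2 + E)/(6*(-2 + E)))
x(R) = 2*R/(R + (98 - 47*R)/(6*(-2 + R))) (x(R) = (R + R)/(R + (98 - 47*R)/(6*(-2 + R))) = (2*R)/(R + (98 - 47*R)/(6*(-2 + R))) = 2*R/(R + (98 - 47*R)/(6*(-2 + R))))
(u - 153)*(260/x(4) + j) = (278 - 153)*(260/((12*4*(-2 + 4)/(98 - 59*4 + 6*4²))) - 135) = 125*(260/((12*4*2/(98 - 236 + 6*16))) - 135) = 125*(260/((12*4*2/(98 - 236 + 96))) - 135) = 125*(260/((12*4*2/(-42))) - 135) = 125*(260/((12*4*(-1/42)*2)) - 135) = 125*(260/(-16/7) - 135) = 125*(260*(-7/16) - 135) = 125*(-455/4 - 135) = 125*(-995/4) = -124375/4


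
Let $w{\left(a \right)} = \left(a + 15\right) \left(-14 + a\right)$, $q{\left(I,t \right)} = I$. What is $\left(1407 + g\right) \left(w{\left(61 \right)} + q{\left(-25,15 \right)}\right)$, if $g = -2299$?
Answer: $-3163924$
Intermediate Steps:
$w{\left(a \right)} = \left(-14 + a\right) \left(15 + a\right)$ ($w{\left(a \right)} = \left(15 + a\right) \left(-14 + a\right) = \left(-14 + a\right) \left(15 + a\right)$)
$\left(1407 + g\right) \left(w{\left(61 \right)} + q{\left(-25,15 \right)}\right) = \left(1407 - 2299\right) \left(\left(-210 + 61 + 61^{2}\right) - 25\right) = - 892 \left(\left(-210 + 61 + 3721\right) - 25\right) = - 892 \left(3572 - 25\right) = \left(-892\right) 3547 = -3163924$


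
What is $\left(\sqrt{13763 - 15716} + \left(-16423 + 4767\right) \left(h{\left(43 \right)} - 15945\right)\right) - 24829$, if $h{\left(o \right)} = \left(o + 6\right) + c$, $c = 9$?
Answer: $185154043 + 3 i \sqrt{217} \approx 1.8515 \cdot 10^{8} + 44.193 i$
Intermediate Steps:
$h{\left(o \right)} = 15 + o$ ($h{\left(o \right)} = \left(o + 6\right) + 9 = \left(6 + o\right) + 9 = 15 + o$)
$\left(\sqrt{13763 - 15716} + \left(-16423 + 4767\right) \left(h{\left(43 \right)} - 15945\right)\right) - 24829 = \left(\sqrt{13763 - 15716} + \left(-16423 + 4767\right) \left(\left(15 + 43\right) - 15945\right)\right) - 24829 = \left(\sqrt{-1953} - 11656 \left(58 - 15945\right)\right) - 24829 = \left(3 i \sqrt{217} - -185178872\right) - 24829 = \left(3 i \sqrt{217} + 185178872\right) - 24829 = \left(185178872 + 3 i \sqrt{217}\right) - 24829 = 185154043 + 3 i \sqrt{217}$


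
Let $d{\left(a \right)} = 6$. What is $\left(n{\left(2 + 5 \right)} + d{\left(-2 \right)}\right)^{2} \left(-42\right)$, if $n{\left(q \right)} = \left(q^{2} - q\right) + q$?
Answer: $-127050$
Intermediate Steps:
$n{\left(q \right)} = q^{2}$
$\left(n{\left(2 + 5 \right)} + d{\left(-2 \right)}\right)^{2} \left(-42\right) = \left(\left(2 + 5\right)^{2} + 6\right)^{2} \left(-42\right) = \left(7^{2} + 6\right)^{2} \left(-42\right) = \left(49 + 6\right)^{2} \left(-42\right) = 55^{2} \left(-42\right) = 3025 \left(-42\right) = -127050$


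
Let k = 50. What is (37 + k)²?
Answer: 7569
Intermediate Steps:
(37 + k)² = (37 + 50)² = 87² = 7569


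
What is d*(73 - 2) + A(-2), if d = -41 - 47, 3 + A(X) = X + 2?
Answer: -6251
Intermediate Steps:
A(X) = -1 + X (A(X) = -3 + (X + 2) = -3 + (2 + X) = -1 + X)
d = -88
d*(73 - 2) + A(-2) = -88*(73 - 2) + (-1 - 2) = -88*71 - 3 = -6248 - 3 = -6251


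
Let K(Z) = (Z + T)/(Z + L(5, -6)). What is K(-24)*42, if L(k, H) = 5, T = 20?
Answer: 168/19 ≈ 8.8421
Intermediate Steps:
K(Z) = (20 + Z)/(5 + Z) (K(Z) = (Z + 20)/(Z + 5) = (20 + Z)/(5 + Z))
K(-24)*42 = ((20 - 24)/(5 - 24))*42 = (-4/(-19))*42 = -1/19*(-4)*42 = (4/19)*42 = 168/19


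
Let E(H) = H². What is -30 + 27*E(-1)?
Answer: -3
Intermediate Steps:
-30 + 27*E(-1) = -30 + 27*(-1)² = -30 + 27*1 = -30 + 27 = -3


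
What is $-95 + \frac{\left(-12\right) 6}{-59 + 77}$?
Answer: $-99$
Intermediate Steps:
$-95 + \frac{\left(-12\right) 6}{-59 + 77} = -95 - \frac{72}{18} = -95 - 4 = -99$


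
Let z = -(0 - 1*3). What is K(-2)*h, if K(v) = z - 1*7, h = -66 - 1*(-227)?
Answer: -644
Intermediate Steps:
h = 161 (h = -66 + 227 = 161)
z = 3 (z = -(0 - 3) = -1*(-3) = 3)
K(v) = -4 (K(v) = 3 - 1*7 = 3 - 7 = -4)
K(-2)*h = -4*161 = -644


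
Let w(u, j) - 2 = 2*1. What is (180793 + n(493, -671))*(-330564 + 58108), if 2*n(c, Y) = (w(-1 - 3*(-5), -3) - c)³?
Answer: 15879904924924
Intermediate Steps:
w(u, j) = 4 (w(u, j) = 2 + 2*1 = 2 + 2 = 4)
n(c, Y) = (4 - c)³/2
(180793 + n(493, -671))*(-330564 + 58108) = (180793 - (-4 + 493)³/2)*(-330564 + 58108) = (180793 - ½*489³)*(-272456) = (180793 - ½*116930169)*(-272456) = (180793 - 116930169/2)*(-272456) = -116568583/2*(-272456) = 15879904924924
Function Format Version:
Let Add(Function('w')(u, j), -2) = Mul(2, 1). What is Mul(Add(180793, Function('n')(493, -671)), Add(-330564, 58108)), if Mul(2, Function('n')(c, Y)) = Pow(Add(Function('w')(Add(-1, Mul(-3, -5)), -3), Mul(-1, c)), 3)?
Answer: 15879904924924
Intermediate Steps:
Function('w')(u, j) = 4 (Function('w')(u, j) = Add(2, Mul(2, 1)) = Add(2, 2) = 4)
Function('n')(c, Y) = Mul(Rational(1, 2), Pow(Add(4, Mul(-1, c)), 3))
Mul(Add(180793, Function('n')(493, -671)), Add(-330564, 58108)) = Mul(Add(180793, Mul(Rational(-1, 2), Pow(Add(-4, 493), 3))), Add(-330564, 58108)) = Mul(Add(180793, Mul(Rational(-1, 2), Pow(489, 3))), -272456) = Mul(Add(180793, Mul(Rational(-1, 2), 116930169)), -272456) = Mul(Add(180793, Rational(-116930169, 2)), -272456) = Mul(Rational(-116568583, 2), -272456) = 15879904924924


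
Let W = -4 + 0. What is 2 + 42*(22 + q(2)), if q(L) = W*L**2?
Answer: 254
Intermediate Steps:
W = -4
q(L) = -4*L**2
2 + 42*(22 + q(2)) = 2 + 42*(22 - 4*2**2) = 2 + 42*(22 - 4*4) = 2 + 42*(22 - 16) = 2 + 42*6 = 2 + 252 = 254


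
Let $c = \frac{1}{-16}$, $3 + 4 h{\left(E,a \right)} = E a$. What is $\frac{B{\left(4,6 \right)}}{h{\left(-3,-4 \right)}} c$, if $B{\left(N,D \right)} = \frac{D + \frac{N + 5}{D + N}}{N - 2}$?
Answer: $- \frac{23}{240} \approx -0.095833$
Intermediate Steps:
$h{\left(E,a \right)} = - \frac{3}{4} + \frac{E a}{4}$
$B{\left(N,D \right)} = \frac{D + \frac{5 + N}{D + N}}{-2 + N}$
$c = - \frac{1}{16} \approx -0.0625$
$\frac{B{\left(4,6 \right)}}{h{\left(-3,-4 \right)}} c = \frac{\frac{1}{4^{2} - 12 - 8 + 6 \cdot 4} \left(5 + 4 + 6^{2} + 6 \cdot 4\right)}{- \frac{3}{4} + \frac{1}{4} \left(-3\right) \left(-4\right)} \left(- \frac{1}{16}\right) = \frac{\frac{1}{16 - 12 - 8 + 24} \left(5 + 4 + 36 + 24\right)}{- \frac{3}{4} + 3} \left(- \frac{1}{16}\right) = \frac{\frac{1}{20} \cdot 69}{\frac{9}{4}} \left(- \frac{1}{16}\right) = \frac{1}{20} \cdot 69 \cdot \frac{4}{9} \left(- \frac{1}{16}\right) = \frac{69}{20} \cdot \frac{4}{9} \left(- \frac{1}{16}\right) = \frac{23}{15} \left(- \frac{1}{16}\right) = - \frac{23}{240}$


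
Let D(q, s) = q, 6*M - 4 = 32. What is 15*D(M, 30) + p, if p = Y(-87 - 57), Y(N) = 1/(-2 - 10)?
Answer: 1079/12 ≈ 89.917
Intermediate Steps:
M = 6 (M = ⅔ + (⅙)*32 = ⅔ + 16/3 = 6)
Y(N) = -1/12 (Y(N) = 1/(-12) = -1/12)
p = -1/12 ≈ -0.083333
15*D(M, 30) + p = 15*6 - 1/12 = 90 - 1/12 = 1079/12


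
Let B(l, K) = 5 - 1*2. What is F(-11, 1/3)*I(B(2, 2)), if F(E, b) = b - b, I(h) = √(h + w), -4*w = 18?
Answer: 0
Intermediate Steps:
B(l, K) = 3 (B(l, K) = 5 - 2 = 3)
w = -9/2 (w = -¼*18 = -9/2 ≈ -4.5000)
I(h) = √(-9/2 + h) (I(h) = √(h - 9/2) = √(-9/2 + h))
F(E, b) = 0
F(-11, 1/3)*I(B(2, 2)) = 0*(√(-18 + 4*3)/2) = 0*(√(-18 + 12)/2) = 0*(√(-6)/2) = 0*((I*√6)/2) = 0*(I*√6/2) = 0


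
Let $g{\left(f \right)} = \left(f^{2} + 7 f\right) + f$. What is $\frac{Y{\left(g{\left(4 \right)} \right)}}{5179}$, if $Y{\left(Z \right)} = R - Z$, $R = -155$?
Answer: $- \frac{203}{5179} \approx -0.039197$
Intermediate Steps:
$g{\left(f \right)} = f^{2} + 8 f$
$Y{\left(Z \right)} = -155 - Z$
$\frac{Y{\left(g{\left(4 \right)} \right)}}{5179} = \frac{-155 - 4 \left(8 + 4\right)}{5179} = \left(-155 - 4 \cdot 12\right) \frac{1}{5179} = \left(-155 - 48\right) \frac{1}{5179} = \left(-203\right) \frac{1}{5179} = - \frac{203}{5179}$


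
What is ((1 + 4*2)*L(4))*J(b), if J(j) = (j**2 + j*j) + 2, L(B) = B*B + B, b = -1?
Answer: 720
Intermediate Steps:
L(B) = B + B**2 (L(B) = B**2 + B = B + B**2)
J(j) = 2 + 2*j**2 (J(j) = (j**2 + j**2) + 2 = 2*j**2 + 2 = 2 + 2*j**2)
((1 + 4*2)*L(4))*J(b) = ((1 + 4*2)*(4*(1 + 4)))*(2 + 2*(-1)**2) = ((1 + 8)*(4*5))*(2 + 2*1) = (9*20)*(2 + 2) = 180*4 = 720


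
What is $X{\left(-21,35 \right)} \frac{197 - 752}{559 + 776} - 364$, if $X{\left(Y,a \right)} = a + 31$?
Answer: $- \frac{34838}{89} \approx -391.44$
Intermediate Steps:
$X{\left(Y,a \right)} = 31 + a$
$X{\left(-21,35 \right)} \frac{197 - 752}{559 + 776} - 364 = \left(31 + 35\right) \frac{197 - 752}{559 + 776} - 364 = 66 \left(- \frac{555}{1335}\right) - 364 = 66 \left(\left(-555\right) \frac{1}{1335}\right) - 364 = 66 \left(- \frac{37}{89}\right) - 364 = - \frac{2442}{89} - 364 = - \frac{34838}{89}$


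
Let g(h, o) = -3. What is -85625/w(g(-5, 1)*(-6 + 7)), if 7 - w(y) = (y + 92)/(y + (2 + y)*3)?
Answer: -513750/131 ≈ -3921.8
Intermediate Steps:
w(y) = 7 - (92 + y)/(6 + 4*y) (w(y) = 7 - (y + 92)/(y + (2 + y)*3) = 7 - (92 + y)/(y + (6 + 3*y)) = 7 - (92 + y)/(6 + 4*y))
-85625/w(g(-5, 1)*(-6 + 7)) = -85625/((-50 + 27*(-3*(-6 + 7)))/(2*(3 + 2*(-3*(-6 + 7))))) = -85625/((-50 + 27*(-3*1))/(2*(3 + 2*(-3*1)))) = -85625/((-50 + 27*(-3))/(2*(3 + 2*(-3)))) = -85625/((-50 - 81)/(2*(3 - 6))) = -85625/((½)*(-131)/(-3)) = -85625/((½)*(-⅓)*(-131)) = -85625/131/6 = -85625*6/131 = -5*102750/131 = -513750/131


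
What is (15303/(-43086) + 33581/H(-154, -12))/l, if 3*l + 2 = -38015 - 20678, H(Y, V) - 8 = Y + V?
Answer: 24154814/2219840987 ≈ 0.010881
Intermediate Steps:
H(Y, V) = 8 + V + Y (H(Y, V) = 8 + (Y + V) = 8 + (V + Y) = 8 + V + Y)
l = -19565 (l = -2/3 + (-38015 - 20678)/3 = -2/3 + (1/3)*(-58693) = -2/3 - 58693/3 = -19565)
(15303/(-43086) + 33581/H(-154, -12))/l = (15303/(-43086) + 33581/(8 - 12 - 154))/(-19565) = (15303*(-1/43086) + 33581/(-158))*(-1/19565) = (-5101/14362 + 33581*(-1/158))*(-1/19565) = (-5101/14362 - 33581/158)*(-1/19565) = -120774070/567299*(-1/19565) = 24154814/2219840987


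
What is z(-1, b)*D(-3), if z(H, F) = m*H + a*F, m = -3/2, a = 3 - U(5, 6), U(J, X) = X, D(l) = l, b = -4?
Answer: -81/2 ≈ -40.500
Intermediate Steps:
a = -3 (a = 3 - 1*6 = 3 - 6 = -3)
m = -3/2 (m = -3*1/2 = -3/2 ≈ -1.5000)
z(H, F) = -3*F - 3*H/2 (z(H, F) = -3*H/2 - 3*F = -3*F - 3*H/2)
z(-1, b)*D(-3) = (-3*(-4) - 3/2*(-1))*(-3) = (12 + 3/2)*(-3) = (27/2)*(-3) = -81/2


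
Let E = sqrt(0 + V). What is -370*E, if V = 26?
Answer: -370*sqrt(26) ≈ -1886.6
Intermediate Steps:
E = sqrt(26) (E = sqrt(0 + 26) = sqrt(26) ≈ 5.0990)
-370*E = -370*sqrt(26)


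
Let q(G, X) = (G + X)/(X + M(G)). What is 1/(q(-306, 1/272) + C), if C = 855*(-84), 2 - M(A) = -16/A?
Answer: -4777/343833219 ≈ -1.3893e-5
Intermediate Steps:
M(A) = 2 + 16/A (M(A) = 2 - (-16)/A = 2 + 16/A)
C = -71820
q(G, X) = (G + X)/(2 + X + 16/G) (q(G, X) = (G + X)/(X + (2 + 16/G)) = (G + X)/(2 + X + 16/G))
1/(q(-306, 1/272) + C) = 1/(-306*(-306 + 1/272)/(16 + 2*(-306) - 306/272) - 71820) = 1/(-306*(-306 + 1/272)/(16 - 612 - 306*1/272) - 71820) = 1/(-306*(-83231/272)/(16 - 612 - 9/8) - 71820) = 1/(-306*(-83231/272)/(-4777/8) - 71820) = 1/(-306*(-8/4777)*(-83231/272) - 71820) = 1/(-749079/4777 - 71820) = 1/(-343833219/4777) = -4777/343833219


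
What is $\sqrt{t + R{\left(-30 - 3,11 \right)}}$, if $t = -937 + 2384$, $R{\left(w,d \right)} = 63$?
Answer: $\sqrt{1510} \approx 38.859$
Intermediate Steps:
$t = 1447$
$\sqrt{t + R{\left(-30 - 3,11 \right)}} = \sqrt{1447 + 63} = \sqrt{1510}$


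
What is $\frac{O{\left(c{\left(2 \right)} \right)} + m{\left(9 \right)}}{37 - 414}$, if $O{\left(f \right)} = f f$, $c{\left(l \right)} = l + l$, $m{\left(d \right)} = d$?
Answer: $- \frac{25}{377} \approx -0.066313$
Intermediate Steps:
$c{\left(l \right)} = 2 l$
$O{\left(f \right)} = f^{2}$
$\frac{O{\left(c{\left(2 \right)} \right)} + m{\left(9 \right)}}{37 - 414} = \frac{\left(2 \cdot 2\right)^{2} + 9}{37 - 414} = \frac{4^{2} + 9}{-377} = \left(16 + 9\right) \left(- \frac{1}{377}\right) = 25 \left(- \frac{1}{377}\right) = - \frac{25}{377}$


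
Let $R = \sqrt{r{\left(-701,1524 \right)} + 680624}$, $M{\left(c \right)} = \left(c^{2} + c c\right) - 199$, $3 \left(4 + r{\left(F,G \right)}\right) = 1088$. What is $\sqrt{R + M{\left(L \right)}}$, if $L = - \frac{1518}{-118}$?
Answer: $\frac{\sqrt{4134987 + 20886 \sqrt{1532211}}}{177} \approx 30.939$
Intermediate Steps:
$L = \frac{759}{59}$ ($L = \left(-1518\right) \left(- \frac{1}{118}\right) = \frac{759}{59} \approx 12.864$)
$r{\left(F,G \right)} = \frac{1076}{3}$ ($r{\left(F,G \right)} = -4 + \frac{1}{3} \cdot 1088 = -4 + \frac{1088}{3} = \frac{1076}{3}$)
$M{\left(c \right)} = -199 + 2 c^{2}$ ($M{\left(c \right)} = \left(c^{2} + c^{2}\right) - 199 = 2 c^{2} - 199 = -199 + 2 c^{2}$)
$R = \frac{2 \sqrt{1532211}}{3}$ ($R = \sqrt{\frac{1076}{3} + 680624} = \sqrt{\frac{2042948}{3}} = \frac{2 \sqrt{1532211}}{3} \approx 825.22$)
$\sqrt{R + M{\left(L \right)}} = \sqrt{\frac{2 \sqrt{1532211}}{3} - \left(199 - 2 \left(\frac{759}{59}\right)^{2}\right)} = \sqrt{\frac{2 \sqrt{1532211}}{3} + \left(-199 + 2 \cdot \frac{576081}{3481}\right)} = \sqrt{\frac{2 \sqrt{1532211}}{3} + \left(-199 + \frac{1152162}{3481}\right)} = \sqrt{\frac{2 \sqrt{1532211}}{3} + \frac{459443}{3481}} = \sqrt{\frac{459443}{3481} + \frac{2 \sqrt{1532211}}{3}}$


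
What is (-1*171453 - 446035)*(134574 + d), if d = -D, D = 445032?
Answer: 191704089504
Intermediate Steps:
d = -445032 (d = -1*445032 = -445032)
(-1*171453 - 446035)*(134574 + d) = (-1*171453 - 446035)*(134574 - 445032) = (-171453 - 446035)*(-310458) = -617488*(-310458) = 191704089504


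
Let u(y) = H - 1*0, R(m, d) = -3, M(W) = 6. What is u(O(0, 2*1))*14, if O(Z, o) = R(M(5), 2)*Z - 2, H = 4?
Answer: 56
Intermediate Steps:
O(Z, o) = -2 - 3*Z (O(Z, o) = -3*Z - 2 = -2 - 3*Z)
u(y) = 4 (u(y) = 4 - 1*0 = 4 + 0 = 4)
u(O(0, 2*1))*14 = 4*14 = 56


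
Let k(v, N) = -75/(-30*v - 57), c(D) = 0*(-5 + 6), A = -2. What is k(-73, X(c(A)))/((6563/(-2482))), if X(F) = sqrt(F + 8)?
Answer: 62050/4666293 ≈ 0.013297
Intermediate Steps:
c(D) = 0 (c(D) = 0*1 = 0)
X(F) = sqrt(8 + F)
k(v, N) = -75/(-57 - 30*v)
k(-73, X(c(A)))/((6563/(-2482))) = (25/(19 + 10*(-73)))/((6563/(-2482))) = (25/(19 - 730))/((6563*(-1/2482))) = (25/(-711))/(-6563/2482) = (25*(-1/711))*(-2482/6563) = -25/711*(-2482/6563) = 62050/4666293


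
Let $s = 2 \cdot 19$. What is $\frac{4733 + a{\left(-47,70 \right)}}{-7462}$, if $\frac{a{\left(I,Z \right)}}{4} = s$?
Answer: $- \frac{4885}{7462} \approx -0.65465$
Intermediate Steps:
$s = 38$
$a{\left(I,Z \right)} = 152$ ($a{\left(I,Z \right)} = 4 \cdot 38 = 152$)
$\frac{4733 + a{\left(-47,70 \right)}}{-7462} = \frac{4733 + 152}{-7462} = 4885 \left(- \frac{1}{7462}\right) = - \frac{4885}{7462}$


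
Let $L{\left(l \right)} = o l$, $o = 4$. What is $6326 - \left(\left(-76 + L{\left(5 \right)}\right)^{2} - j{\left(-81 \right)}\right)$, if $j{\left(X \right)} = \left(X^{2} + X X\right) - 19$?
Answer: $16293$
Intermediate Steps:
$L{\left(l \right)} = 4 l$
$j{\left(X \right)} = -19 + 2 X^{2}$ ($j{\left(X \right)} = \left(X^{2} + X^{2}\right) - 19 = 2 X^{2} - 19 = -19 + 2 X^{2}$)
$6326 - \left(\left(-76 + L{\left(5 \right)}\right)^{2} - j{\left(-81 \right)}\right) = 6326 - \left(\left(-76 + 4 \cdot 5\right)^{2} - \left(-19 + 2 \left(-81\right)^{2}\right)\right) = 6326 - \left(\left(-76 + 20\right)^{2} - \left(-19 + 2 \cdot 6561\right)\right) = 6326 - \left(\left(-56\right)^{2} - \left(-19 + 13122\right)\right) = 6326 - \left(3136 - 13103\right) = 6326 - -9967 = 6326 + 9967 = 16293$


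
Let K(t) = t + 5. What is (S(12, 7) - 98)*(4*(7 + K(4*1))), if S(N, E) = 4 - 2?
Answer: -6144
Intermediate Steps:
K(t) = 5 + t
S(N, E) = 2
(S(12, 7) - 98)*(4*(7 + K(4*1))) = (2 - 98)*(4*(7 + (5 + 4*1))) = -384*(7 + (5 + 4)) = -384*(7 + 9) = -384*16 = -96*64 = -6144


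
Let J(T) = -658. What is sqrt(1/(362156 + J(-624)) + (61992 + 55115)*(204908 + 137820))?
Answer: sqrt(5244984872431532137082)/361498 ≈ 2.0034e+5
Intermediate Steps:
sqrt(1/(362156 + J(-624)) + (61992 + 55115)*(204908 + 137820)) = sqrt(1/(362156 - 658) + (61992 + 55115)*(204908 + 137820)) = sqrt(1/361498 + 117107*342728) = sqrt(1/361498 + 40135847896) = sqrt(14509028742708209/361498) = sqrt(5244984872431532137082)/361498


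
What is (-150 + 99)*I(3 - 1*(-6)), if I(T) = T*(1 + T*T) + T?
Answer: -38097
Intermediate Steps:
I(T) = T + T*(1 + T²) (I(T) = T*(1 + T²) + T = T + T*(1 + T²))
(-150 + 99)*I(3 - 1*(-6)) = (-150 + 99)*((3 - 1*(-6))*(2 + (3 - 1*(-6))²)) = -51*(3 + 6)*(2 + (3 + 6)²) = -459*(2 + 9²) = -459*(2 + 81) = -459*83 = -51*747 = -38097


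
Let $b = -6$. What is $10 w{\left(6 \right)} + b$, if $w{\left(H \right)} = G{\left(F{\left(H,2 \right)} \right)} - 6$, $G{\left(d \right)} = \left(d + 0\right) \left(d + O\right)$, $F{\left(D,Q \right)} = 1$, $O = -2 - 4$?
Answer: $-116$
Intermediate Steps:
$O = -6$
$G{\left(d \right)} = d \left(-6 + d\right)$ ($G{\left(d \right)} = \left(d + 0\right) \left(d - 6\right) = d \left(-6 + d\right)$)
$w{\left(H \right)} = -11$ ($w{\left(H \right)} = 1 \left(-6 + 1\right) - 6 = 1 \left(-5\right) - 6 = -5 - 6 = -11$)
$10 w{\left(6 \right)} + b = 10 \left(-11\right) - 6 = -110 - 6 = -116$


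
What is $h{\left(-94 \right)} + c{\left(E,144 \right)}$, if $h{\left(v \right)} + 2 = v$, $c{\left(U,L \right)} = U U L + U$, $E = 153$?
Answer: $3370953$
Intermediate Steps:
$c{\left(U,L \right)} = U + L U^{2}$ ($c{\left(U,L \right)} = U^{2} L + U = L U^{2} + U = U + L U^{2}$)
$h{\left(v \right)} = -2 + v$
$h{\left(-94 \right)} + c{\left(E,144 \right)} = \left(-2 - 94\right) + 153 \left(1 + 144 \cdot 153\right) = -96 + 153 \left(1 + 22032\right) = -96 + 153 \cdot 22033 = -96 + 3371049 = 3370953$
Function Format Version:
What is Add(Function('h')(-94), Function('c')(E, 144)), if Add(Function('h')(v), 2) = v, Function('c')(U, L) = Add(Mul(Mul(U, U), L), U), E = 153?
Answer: 3370953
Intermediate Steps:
Function('c')(U, L) = Add(U, Mul(L, Pow(U, 2))) (Function('c')(U, L) = Add(Mul(Pow(U, 2), L), U) = Add(Mul(L, Pow(U, 2)), U) = Add(U, Mul(L, Pow(U, 2))))
Function('h')(v) = Add(-2, v)
Add(Function('h')(-94), Function('c')(E, 144)) = Add(Add(-2, -94), Mul(153, Add(1, Mul(144, 153)))) = Add(-96, Mul(153, Add(1, 22032))) = Add(-96, Mul(153, 22033)) = Add(-96, 3371049) = 3370953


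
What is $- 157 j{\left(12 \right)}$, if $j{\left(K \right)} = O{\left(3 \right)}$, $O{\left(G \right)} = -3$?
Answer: $471$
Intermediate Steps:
$j{\left(K \right)} = -3$
$- 157 j{\left(12 \right)} = \left(-157\right) \left(-3\right) = 471$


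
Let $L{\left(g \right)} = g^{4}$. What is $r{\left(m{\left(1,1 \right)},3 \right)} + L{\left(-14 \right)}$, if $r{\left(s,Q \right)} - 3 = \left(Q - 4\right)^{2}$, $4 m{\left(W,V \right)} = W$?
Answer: $38420$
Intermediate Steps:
$m{\left(W,V \right)} = \frac{W}{4}$
$r{\left(s,Q \right)} = 3 + \left(-4 + Q\right)^{2}$ ($r{\left(s,Q \right)} = 3 + \left(Q - 4\right)^{2} = 3 + \left(-4 + Q\right)^{2}$)
$r{\left(m{\left(1,1 \right)},3 \right)} + L{\left(-14 \right)} = \left(3 + \left(-4 + 3\right)^{2}\right) + \left(-14\right)^{4} = \left(3 + \left(-1\right)^{2}\right) + 38416 = \left(3 + 1\right) + 38416 = 4 + 38416 = 38420$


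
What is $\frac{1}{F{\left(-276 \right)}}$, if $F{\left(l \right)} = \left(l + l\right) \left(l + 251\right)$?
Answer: $\frac{1}{13800} \approx 7.2464 \cdot 10^{-5}$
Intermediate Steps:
$F{\left(l \right)} = 2 l \left(251 + l\right)$
$\frac{1}{F{\left(-276 \right)}} = \frac{1}{2 \left(-276\right) \left(251 - 276\right)} = \frac{1}{2 \left(-276\right) \left(-25\right)} = \frac{1}{13800}$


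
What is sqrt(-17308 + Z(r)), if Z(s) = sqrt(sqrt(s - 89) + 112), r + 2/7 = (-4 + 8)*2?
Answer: sqrt(-848092 + 7*sqrt(7)*sqrt(784 + I*sqrt(3983)))/7 ≈ 0.0016181 + 131.52*I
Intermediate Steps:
r = 54/7 (r = -2/7 + (-4 + 8)*2 = -2/7 + 4*2 = -2/7 + 8 = 54/7 ≈ 7.7143)
Z(s) = sqrt(112 + sqrt(-89 + s)) (Z(s) = sqrt(sqrt(-89 + s) + 112) = sqrt(112 + sqrt(-89 + s)))
sqrt(-17308 + Z(r)) = sqrt(-17308 + sqrt(112 + sqrt(-89 + 54/7))) = sqrt(-17308 + sqrt(112 + sqrt(-569/7))) = sqrt(-17308 + sqrt(112 + I*sqrt(3983)/7))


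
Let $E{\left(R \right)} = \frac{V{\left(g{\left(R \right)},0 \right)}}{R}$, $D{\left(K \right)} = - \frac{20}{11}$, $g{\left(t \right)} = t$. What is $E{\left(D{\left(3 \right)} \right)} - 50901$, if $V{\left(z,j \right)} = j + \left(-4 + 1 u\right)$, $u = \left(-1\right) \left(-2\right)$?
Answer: $- \frac{508999}{10} \approx -50900.0$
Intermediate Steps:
$u = 2$
$D{\left(K \right)} = - \frac{20}{11}$ ($D{\left(K \right)} = \left(-20\right) \frac{1}{11} = - \frac{20}{11}$)
$V{\left(z,j \right)} = -2 + j$ ($V{\left(z,j \right)} = j + \left(-4 + 1 \cdot 2\right) = j + \left(-4 + 2\right) = j - 2 = -2 + j$)
$E{\left(R \right)} = - \frac{2}{R}$ ($E{\left(R \right)} = \frac{-2 + 0}{R} = - \frac{2}{R}$)
$E{\left(D{\left(3 \right)} \right)} - 50901 = - \frac{2}{- \frac{20}{11}} - 50901 = \left(-2\right) \left(- \frac{11}{20}\right) - 50901 = \frac{11}{10} - 50901 = - \frac{508999}{10}$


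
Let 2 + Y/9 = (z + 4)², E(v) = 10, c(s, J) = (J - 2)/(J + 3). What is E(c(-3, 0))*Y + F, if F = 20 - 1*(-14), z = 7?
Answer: 10744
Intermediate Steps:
c(s, J) = (-2 + J)/(3 + J)
Y = 1071 (Y = -18 + 9*(7 + 4)² = -18 + 9*11² = -18 + 9*121 = -18 + 1089 = 1071)
F = 34 (F = 20 + 14 = 34)
E(c(-3, 0))*Y + F = 10*1071 + 34 = 10710 + 34 = 10744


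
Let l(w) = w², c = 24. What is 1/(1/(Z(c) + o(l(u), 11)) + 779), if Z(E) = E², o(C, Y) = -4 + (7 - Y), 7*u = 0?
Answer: 568/442473 ≈ 0.0012837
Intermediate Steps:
u = 0 (u = (⅐)*0 = 0)
o(C, Y) = 3 - Y
1/(1/(Z(c) + o(l(u), 11)) + 779) = 1/(1/(24² + (3 - 1*11)) + 779) = 1/(1/(576 + (3 - 11)) + 779) = 1/(1/(576 - 8) + 779) = 1/(1/568 + 779) = 1/(442473/568) = 568/442473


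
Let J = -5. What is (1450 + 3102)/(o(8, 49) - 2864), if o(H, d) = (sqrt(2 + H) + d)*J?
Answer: -14152168/9665631 + 22760*sqrt(10)/9665631 ≈ -1.4567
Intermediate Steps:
o(H, d) = -5*d - 5*sqrt(2 + H) (o(H, d) = (sqrt(2 + H) + d)*(-5) = (d + sqrt(2 + H))*(-5) = -5*d - 5*sqrt(2 + H))
(1450 + 3102)/(o(8, 49) - 2864) = (1450 + 3102)/((-5*49 - 5*sqrt(2 + 8)) - 2864) = 4552/((-245 - 5*sqrt(10)) - 2864) = 4552/(-3109 - 5*sqrt(10))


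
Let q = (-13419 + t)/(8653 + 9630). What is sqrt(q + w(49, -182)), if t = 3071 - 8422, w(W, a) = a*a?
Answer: sqrt(11071953008126)/18283 ≈ 182.00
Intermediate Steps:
w(W, a) = a**2
t = -5351
q = -18770/18283 (q = (-13419 - 5351)/(8653 + 9630) = -18770/18283 ≈ -1.0266)
sqrt(q + w(49, -182)) = sqrt(-18770/18283 + (-182)**2) = sqrt(-18770/18283 + 33124) = sqrt(605587322/18283) = sqrt(11071953008126)/18283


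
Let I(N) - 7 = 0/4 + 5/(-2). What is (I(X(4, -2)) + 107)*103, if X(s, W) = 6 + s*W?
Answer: 22969/2 ≈ 11485.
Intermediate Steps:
X(s, W) = 6 + W*s
I(N) = 9/2 (I(N) = 7 + (0/4 + 5/(-2)) = 7 + (0*(¼) + 5*(-½)) = 7 + (0 - 5/2) = 7 - 5/2 = 9/2)
(I(X(4, -2)) + 107)*103 = (9/2 + 107)*103 = (223/2)*103 = 22969/2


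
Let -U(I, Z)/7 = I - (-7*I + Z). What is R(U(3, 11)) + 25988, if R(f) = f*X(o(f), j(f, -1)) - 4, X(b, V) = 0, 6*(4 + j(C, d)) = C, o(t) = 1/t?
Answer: 25984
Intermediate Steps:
j(C, d) = -4 + C/6
U(I, Z) = -56*I + 7*Z (U(I, Z) = -7*(I - (-7*I + Z)) = -7*(I - (Z - 7*I)) = -7*(I + (-Z + 7*I)) = -7*(-Z + 8*I) = -56*I + 7*Z)
R(f) = -4 (R(f) = f*0 - 4 = 0 - 4 = -4)
R(U(3, 11)) + 25988 = -4 + 25988 = 25984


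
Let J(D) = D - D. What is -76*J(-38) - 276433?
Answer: -276433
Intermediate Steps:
J(D) = 0
-76*J(-38) - 276433 = -76*0 - 276433 = 0 - 276433 = -276433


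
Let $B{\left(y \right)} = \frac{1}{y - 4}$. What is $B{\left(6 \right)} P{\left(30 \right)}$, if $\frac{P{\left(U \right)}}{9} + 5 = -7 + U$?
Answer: $81$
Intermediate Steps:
$B{\left(y \right)} = \frac{1}{-4 + y}$
$P{\left(U \right)} = -108 + 9 U$ ($P{\left(U \right)} = -45 + 9 \left(-7 + U\right) = -45 + \left(-63 + 9 U\right) = -108 + 9 U$)
$B{\left(6 \right)} P{\left(30 \right)} = \frac{-108 + 9 \cdot 30}{-4 + 6} = \frac{-108 + 270}{2} = \frac{1}{2} \cdot 162 = 81$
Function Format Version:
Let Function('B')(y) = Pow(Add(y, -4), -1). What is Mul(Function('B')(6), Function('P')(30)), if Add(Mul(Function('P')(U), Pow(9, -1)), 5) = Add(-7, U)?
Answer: 81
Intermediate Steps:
Function('B')(y) = Pow(Add(-4, y), -1)
Function('P')(U) = Add(-108, Mul(9, U)) (Function('P')(U) = Add(-45, Mul(9, Add(-7, U))) = Add(-45, Add(-63, Mul(9, U))) = Add(-108, Mul(9, U)))
Mul(Function('B')(6), Function('P')(30)) = Mul(Pow(Add(-4, 6), -1), Add(-108, Mul(9, 30))) = Mul(Pow(2, -1), Add(-108, 270)) = Mul(Rational(1, 2), 162) = 81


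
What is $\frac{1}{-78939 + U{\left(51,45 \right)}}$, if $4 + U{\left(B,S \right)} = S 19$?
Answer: $- \frac{1}{78088} \approx -1.2806 \cdot 10^{-5}$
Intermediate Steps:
$U{\left(B,S \right)} = -4 + 19 S$ ($U{\left(B,S \right)} = -4 + S 19 = -4 + 19 S$)
$\frac{1}{-78939 + U{\left(51,45 \right)}} = \frac{1}{-78939 + \left(-4 + 19 \cdot 45\right)} = \frac{1}{-78939 + \left(-4 + 855\right)} = \frac{1}{-78939 + 851} = \frac{1}{-78088} = - \frac{1}{78088}$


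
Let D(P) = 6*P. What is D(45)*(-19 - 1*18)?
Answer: -9990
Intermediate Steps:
D(45)*(-19 - 1*18) = (6*45)*(-19 - 1*18) = 270*(-19 - 18) = 270*(-37) = -9990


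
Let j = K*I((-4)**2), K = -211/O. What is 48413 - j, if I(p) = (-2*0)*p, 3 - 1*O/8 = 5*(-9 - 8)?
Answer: 48413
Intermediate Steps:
O = 704 (O = 24 - 40*(-9 - 8) = 24 - 40*(-17) = 24 - 8*(-85) = 24 + 680 = 704)
K = -211/704 ≈ -0.29972
I(p) = 0 (I(p) = 0*p = 0)
j = 0 (j = -211/704*0 = 0)
48413 - j = 48413 - 1*0 = 48413 + 0 = 48413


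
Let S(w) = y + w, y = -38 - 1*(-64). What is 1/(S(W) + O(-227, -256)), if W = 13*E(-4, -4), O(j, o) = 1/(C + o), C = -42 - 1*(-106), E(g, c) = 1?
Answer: 192/7487 ≈ 0.025644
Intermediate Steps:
C = 64 (C = -42 + 106 = 64)
O(j, o) = 1/(64 + o)
W = 13 (W = 13*1 = 13)
y = 26 (y = -38 + 64 = 26)
S(w) = 26 + w
1/(S(W) + O(-227, -256)) = 1/((26 + 13) + 1/(64 - 256)) = 1/(39 + 1/(-192)) = 1/(39 - 1/192) = 1/(7487/192) = 192/7487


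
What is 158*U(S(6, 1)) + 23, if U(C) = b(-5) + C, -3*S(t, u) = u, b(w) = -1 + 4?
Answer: 1333/3 ≈ 444.33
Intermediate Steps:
b(w) = 3
S(t, u) = -u/3
U(C) = 3 + C
158*U(S(6, 1)) + 23 = 158*(3 - ⅓*1) + 23 = 158*(3 - ⅓) + 23 = 158*(8/3) + 23 = 1264/3 + 23 = 1333/3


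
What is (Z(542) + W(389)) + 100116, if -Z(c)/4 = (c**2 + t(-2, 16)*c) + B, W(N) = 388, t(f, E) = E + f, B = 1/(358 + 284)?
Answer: -354674186/321 ≈ -1.1049e+6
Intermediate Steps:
B = 1/642 ≈ 0.0015576
Z(c) = -2/321 - 56*c - 4*c**2 (Z(c) = -4*((c**2 + (16 - 2)*c) + 1/642) = -4*((c**2 + 14*c) + 1/642) = -4*(1/642 + c**2 + 14*c) = -2/321 - 56*c - 4*c**2)
(Z(542) + W(389)) + 100116 = ((-2/321 - 56*542 - 4*542**2) + 388) + 100116 = ((-2/321 - 30352 - 4*293764) + 388) + 100116 = ((-2/321 - 30352 - 1175056) + 388) + 100116 = (-386935970/321 + 388) + 100116 = -386811422/321 + 100116 = -354674186/321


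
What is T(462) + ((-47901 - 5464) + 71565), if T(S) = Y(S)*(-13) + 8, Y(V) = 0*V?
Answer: 18208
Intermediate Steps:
Y(V) = 0
T(S) = 8 (T(S) = 0*(-13) + 8 = 0 + 8 = 8)
T(462) + ((-47901 - 5464) + 71565) = 8 + ((-47901 - 5464) + 71565) = 8 + (-53365 + 71565) = 8 + 18200 = 18208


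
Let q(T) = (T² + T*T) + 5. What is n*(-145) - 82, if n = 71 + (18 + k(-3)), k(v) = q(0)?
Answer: -13712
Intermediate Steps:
q(T) = 5 + 2*T² (q(T) = (T² + T²) + 5 = 2*T² + 5 = 5 + 2*T²)
k(v) = 5 (k(v) = 5 + 2*0² = 5 + 2*0 = 5 + 0 = 5)
n = 94 (n = 71 + (18 + 5) = 71 + 23 = 94)
n*(-145) - 82 = 94*(-145) - 82 = -13630 - 82 = -13712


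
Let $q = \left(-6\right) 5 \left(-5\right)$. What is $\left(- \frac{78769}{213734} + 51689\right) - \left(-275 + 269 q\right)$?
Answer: $\frac{2482227907}{213734} \approx 11614.0$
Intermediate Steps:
$q = 150$ ($q = \left(-30\right) \left(-5\right) = 150$)
$\left(- \frac{78769}{213734} + 51689\right) - \left(-275 + 269 q\right) = \left(- \frac{78769}{213734} + 51689\right) + \left(\left(-269\right) 150 + 275\right) = \left(\left(-78769\right) \frac{1}{213734} + 51689\right) + \left(-40350 + 275\right) = \left(- \frac{78769}{213734} + 51689\right) - 40075 = \frac{11047617957}{213734} - 40075 = \frac{2482227907}{213734}$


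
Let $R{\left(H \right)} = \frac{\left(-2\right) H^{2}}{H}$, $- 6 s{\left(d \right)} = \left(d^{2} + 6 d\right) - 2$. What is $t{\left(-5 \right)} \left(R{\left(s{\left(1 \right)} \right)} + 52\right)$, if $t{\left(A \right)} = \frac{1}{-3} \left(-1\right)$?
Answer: $\frac{161}{9} \approx 17.889$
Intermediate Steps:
$s{\left(d \right)} = \frac{1}{3} - d - \frac{d^{2}}{6}$ ($s{\left(d \right)} = - \frac{\left(d^{2} + 6 d\right) - 2}{6} = - \frac{-2 + d^{2} + 6 d}{6} = \frac{1}{3} - d - \frac{d^{2}}{6}$)
$t{\left(A \right)} = \frac{1}{3}$ ($t{\left(A \right)} = \left(- \frac{1}{3}\right) \left(-1\right) = \frac{1}{3}$)
$R{\left(H \right)} = - 2 H$
$t{\left(-5 \right)} \left(R{\left(s{\left(1 \right)} \right)} + 52\right) = \frac{- 2 \left(\frac{1}{3} - 1 - \frac{1^{2}}{6}\right) + 52}{3} = \frac{- 2 \left(\frac{1}{3} - 1 - \frac{1}{6}\right) + 52}{3} = \frac{\left(-2\right) \left(- \frac{5}{6}\right) + 52}{3} = \frac{\frac{5}{3} + 52}{3} = \frac{1}{3} \cdot \frac{161}{3} = \frac{161}{9}$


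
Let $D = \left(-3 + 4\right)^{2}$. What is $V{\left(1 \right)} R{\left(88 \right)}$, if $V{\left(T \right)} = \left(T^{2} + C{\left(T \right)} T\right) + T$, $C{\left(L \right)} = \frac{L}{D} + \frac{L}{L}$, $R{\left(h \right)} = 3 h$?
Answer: $1056$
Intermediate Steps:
$D = 1$ ($D = 1^{2} = 1$)
$C{\left(L \right)} = 1 + L$ ($C{\left(L \right)} = \frac{L}{1} + \frac{L}{L} = L 1 + 1 = L + 1 = 1 + L$)
$V{\left(T \right)} = T + T^{2} + T \left(1 + T\right)$ ($V{\left(T \right)} = \left(T^{2} + \left(1 + T\right) T\right) + T = \left(T^{2} + T \left(1 + T\right)\right) + T = T + T^{2} + T \left(1 + T\right)$)
$V{\left(1 \right)} R{\left(88 \right)} = 2 \cdot 1 \left(1 + 1\right) 3 \cdot 88 = 2 \cdot 1 \cdot 2 \cdot 264 = 4 \cdot 264 = 1056$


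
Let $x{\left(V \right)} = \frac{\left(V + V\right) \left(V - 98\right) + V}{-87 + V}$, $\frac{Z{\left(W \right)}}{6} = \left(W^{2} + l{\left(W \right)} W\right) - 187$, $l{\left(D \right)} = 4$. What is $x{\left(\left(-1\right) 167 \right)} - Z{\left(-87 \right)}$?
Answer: $- \frac{10808159}{254} \approx -42552.0$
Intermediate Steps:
$Z{\left(W \right)} = -1122 + 6 W^{2} + 24 W$ ($Z{\left(W \right)} = 6 \left(\left(W^{2} + 4 W\right) - 187\right) = 6 \left(-187 + W^{2} + 4 W\right) = -1122 + 6 W^{2} + 24 W$)
$x{\left(V \right)} = \frac{V + 2 V \left(-98 + V\right)}{-87 + V}$ ($x{\left(V \right)} = \frac{2 V \left(-98 + V\right) + V}{-87 + V} = \frac{V + 2 V \left(-98 + V\right)}{-87 + V}$)
$x{\left(\left(-1\right) 167 \right)} - Z{\left(-87 \right)} = \frac{\left(-1\right) 167 \left(-195 + 2 \left(\left(-1\right) 167\right)\right)}{-87 - 167} - \left(-1122 + 6 \left(-87\right)^{2} + 24 \left(-87\right)\right) = - \frac{167 \left(-195 + 2 \left(-167\right)\right)}{-87 - 167} - \left(-1122 + 6 \cdot 7569 - 2088\right) = - \frac{167 \left(-195 - 334\right)}{-254} - \left(-1122 + 45414 - 2088\right) = \left(-167\right) \left(- \frac{1}{254}\right) \left(-529\right) - 42204 = - \frac{88343}{254} - 42204 = - \frac{10808159}{254}$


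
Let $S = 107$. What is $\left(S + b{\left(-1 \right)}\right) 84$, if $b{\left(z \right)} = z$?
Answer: $8904$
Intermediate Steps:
$\left(S + b{\left(-1 \right)}\right) 84 = \left(107 - 1\right) 84 = 106 \cdot 84 = 8904$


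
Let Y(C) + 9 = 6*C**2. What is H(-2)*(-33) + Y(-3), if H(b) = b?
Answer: 111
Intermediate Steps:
Y(C) = -9 + 6*C**2
H(-2)*(-33) + Y(-3) = -2*(-33) + (-9 + 6*(-3)**2) = 66 + (-9 + 6*9) = 66 + (-9 + 54) = 66 + 45 = 111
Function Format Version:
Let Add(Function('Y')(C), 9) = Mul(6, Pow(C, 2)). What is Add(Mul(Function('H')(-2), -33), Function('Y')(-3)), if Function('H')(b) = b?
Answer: 111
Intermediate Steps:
Function('Y')(C) = Add(-9, Mul(6, Pow(C, 2)))
Add(Mul(Function('H')(-2), -33), Function('Y')(-3)) = Add(Mul(-2, -33), Add(-9, Mul(6, Pow(-3, 2)))) = Add(66, Add(-9, Mul(6, 9))) = Add(66, Add(-9, 54)) = Add(66, 45) = 111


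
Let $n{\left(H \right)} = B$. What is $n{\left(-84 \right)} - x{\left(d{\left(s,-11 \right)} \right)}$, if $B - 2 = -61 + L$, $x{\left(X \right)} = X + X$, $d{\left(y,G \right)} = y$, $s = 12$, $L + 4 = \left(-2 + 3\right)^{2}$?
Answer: $-86$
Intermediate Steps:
$L = -3$ ($L = -4 + \left(-2 + 3\right)^{2} = -4 + 1^{2} = -4 + 1 = -3$)
$x{\left(X \right)} = 2 X$
$B = -62$ ($B = 2 - 64 = -62$)
$n{\left(H \right)} = -62$
$n{\left(-84 \right)} - x{\left(d{\left(s,-11 \right)} \right)} = -62 - 2 \cdot 12 = -62 - 24 = -86$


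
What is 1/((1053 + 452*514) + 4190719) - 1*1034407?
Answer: -4576320008699/4424100 ≈ -1.0344e+6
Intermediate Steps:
1/((1053 + 452*514) + 4190719) - 1*1034407 = 1/((1053 + 232328) + 4190719) - 1034407 = 1/(233381 + 4190719) - 1034407 = 1/4424100 - 1034407 = -4576320008699/4424100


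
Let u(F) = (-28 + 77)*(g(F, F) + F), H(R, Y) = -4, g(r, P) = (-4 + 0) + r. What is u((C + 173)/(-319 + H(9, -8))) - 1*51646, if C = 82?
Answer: -986468/19 ≈ -51919.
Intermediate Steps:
g(r, P) = -4 + r
u(F) = -196 + 98*F (u(F) = (-28 + 77)*((-4 + F) + F) = 49*(-4 + 2*F) = -196 + 98*F)
u((C + 173)/(-319 + H(9, -8))) - 1*51646 = (-196 + 98*((82 + 173)/(-319 - 4))) - 1*51646 = (-196 + 98*(255/(-323))) - 51646 = (-196 + 98*(255*(-1/323))) - 51646 = (-196 + 98*(-15/19)) - 51646 = (-196 - 1470/19) - 51646 = -5194/19 - 51646 = -986468/19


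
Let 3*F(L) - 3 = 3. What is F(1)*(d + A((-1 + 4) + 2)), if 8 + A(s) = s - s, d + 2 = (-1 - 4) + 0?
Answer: -30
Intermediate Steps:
F(L) = 2 (F(L) = 1 + (⅓)*3 = 1 + 1 = 2)
d = -7 (d = -2 + ((-1 - 4) + 0) = -2 + (-5 + 0) = -2 - 5 = -7)
A(s) = -8 (A(s) = -8 + (s - s) = -8 + 0 = -8)
F(1)*(d + A((-1 + 4) + 2)) = 2*(-7 - 8) = 2*(-15) = -30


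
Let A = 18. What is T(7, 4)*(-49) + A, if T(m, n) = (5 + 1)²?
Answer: -1746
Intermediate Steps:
T(m, n) = 36 (T(m, n) = 6² = 36)
T(7, 4)*(-49) + A = 36*(-49) + 18 = -1764 + 18 = -1746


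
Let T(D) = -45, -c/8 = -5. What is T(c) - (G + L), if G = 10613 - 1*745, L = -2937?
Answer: -6976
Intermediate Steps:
c = 40 (c = -8*(-5) = 40)
G = 9868 (G = 10613 - 745 = 9868)
T(c) - (G + L) = -45 - (9868 - 2937) = -45 - 1*6931 = -45 - 6931 = -6976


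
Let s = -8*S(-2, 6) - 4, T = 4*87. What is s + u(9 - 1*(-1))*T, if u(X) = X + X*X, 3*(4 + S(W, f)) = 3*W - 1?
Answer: 114980/3 ≈ 38327.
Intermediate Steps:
T = 348
S(W, f) = -13/3 + W (S(W, f) = -4 + (3*W - 1)/3 = -4 + (-1 + 3*W)/3 = -4 + (-⅓ + W) = -13/3 + W)
u(X) = X + X²
s = 140/3 (s = -8*(-13/3 - 2) - 4 = -8*(-19/3) - 4 = 152/3 - 4 = 140/3 ≈ 46.667)
s + u(9 - 1*(-1))*T = 140/3 + ((9 - 1*(-1))*(1 + (9 - 1*(-1))))*348 = 140/3 + ((9 + 1)*(1 + (9 + 1)))*348 = 140/3 + (10*(1 + 10))*348 = 140/3 + (10*11)*348 = 140/3 + 110*348 = 140/3 + 38280 = 114980/3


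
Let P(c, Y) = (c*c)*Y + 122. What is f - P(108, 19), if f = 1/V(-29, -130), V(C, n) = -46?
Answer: -10199949/46 ≈ -2.2174e+5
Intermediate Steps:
P(c, Y) = 122 + Y*c² (P(c, Y) = c²*Y + 122 = Y*c² + 122 = 122 + Y*c²)
f = -1/46 (f = 1/(-46) = -1/46 ≈ -0.021739)
f - P(108, 19) = -1/46 - (122 + 19*108²) = -1/46 - (122 + 19*11664) = -1/46 - (122 + 221616) = -1/46 - 1*221738 = -1/46 - 221738 = -10199949/46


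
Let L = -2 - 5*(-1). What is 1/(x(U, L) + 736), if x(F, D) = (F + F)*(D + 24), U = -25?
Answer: -1/614 ≈ -0.0016287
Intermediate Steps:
L = 3 (L = -2 + 5 = 3)
x(F, D) = 2*F*(24 + D) (x(F, D) = (2*F)*(24 + D) = 2*F*(24 + D))
1/(x(U, L) + 736) = 1/(2*(-25)*(24 + 3) + 736) = 1/(2*(-25)*27 + 736) = 1/(-1350 + 736) = 1/(-614) = -1/614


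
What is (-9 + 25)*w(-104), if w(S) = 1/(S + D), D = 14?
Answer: -8/45 ≈ -0.17778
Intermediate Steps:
w(S) = 1/(14 + S) (w(S) = 1/(S + 14) = 1/(14 + S))
(-9 + 25)*w(-104) = (-9 + 25)/(14 - 104) = 16/(-90) = 16*(-1/90) = -8/45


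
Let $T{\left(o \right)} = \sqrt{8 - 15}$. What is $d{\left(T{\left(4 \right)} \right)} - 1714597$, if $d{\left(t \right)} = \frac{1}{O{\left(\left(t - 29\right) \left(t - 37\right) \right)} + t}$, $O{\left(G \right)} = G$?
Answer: $- \frac{153777061057}{89687} + \frac{5 i \sqrt{7}}{89687} \approx -1.7146 \cdot 10^{6} + 0.0001475 i$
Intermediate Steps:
$T{\left(o \right)} = i \sqrt{7}$ ($T{\left(o \right)} = \sqrt{-7} = i \sqrt{7}$)
$d{\left(t \right)} = \frac{1}{t + \left(-37 + t\right) \left(-29 + t\right)}$ ($d{\left(t \right)} = \frac{1}{\left(t - 29\right) \left(t - 37\right) + t} = \frac{1}{\left(-29 + t\right) \left(-37 + t\right) + t} = \frac{1}{\left(-37 + t\right) \left(-29 + t\right) + t} = \frac{1}{t + \left(-37 + t\right) \left(-29 + t\right)}$)
$d{\left(T{\left(4 \right)} \right)} - 1714597 = \frac{1}{1073 + \left(i \sqrt{7}\right)^{2} - 65 i \sqrt{7}} - 1714597 = \frac{1}{1073 - 7 - 65 i \sqrt{7}} - 1714597 = \frac{1}{1066 - 65 i \sqrt{7}} - 1714597 = -1714597 + \frac{1}{1066 - 65 i \sqrt{7}}$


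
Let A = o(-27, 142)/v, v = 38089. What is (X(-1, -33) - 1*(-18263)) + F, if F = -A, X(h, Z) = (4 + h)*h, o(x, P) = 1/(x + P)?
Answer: 79983091099/4380235 ≈ 18260.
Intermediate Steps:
o(x, P) = 1/(P + x)
X(h, Z) = h*(4 + h)
A = 1/4380235 (A = 1/((142 - 27)*38089) = (1/38089)/115 = (1/115)*(1/38089) = 1/4380235 ≈ 2.2830e-7)
F = -1/4380235 (F = -1*1/4380235 = -1/4380235 ≈ -2.2830e-7)
(X(-1, -33) - 1*(-18263)) + F = (-(4 - 1) - 1*(-18263)) - 1/4380235 = (-1*3 + 18263) - 1/4380235 = (-3 + 18263) - 1/4380235 = 18260 - 1/4380235 = 79983091099/4380235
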